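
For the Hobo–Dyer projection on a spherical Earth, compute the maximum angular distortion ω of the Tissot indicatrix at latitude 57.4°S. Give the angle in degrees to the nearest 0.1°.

43.3°

The Hobo–Dyer projection is cylindrical equal-area with φ₀ = 37.5°. A cylindrical equal-area projection with standard parallel φ₀ has meridian scale h = cos φ / cos φ₀ and parallel scale k = cos φ₀ / cos φ (so areas are preserved, h·k = 1).
At 57.4°: h = 0.6791, k = 1.473; principal scales a = 1.473, b = 0.6791.
sin(ω/2) = (a − b)/(a + b) = 0.7934/2.152 = 0.3688, so ω = 2 arcsin(0.3688) ≈ 43.3°.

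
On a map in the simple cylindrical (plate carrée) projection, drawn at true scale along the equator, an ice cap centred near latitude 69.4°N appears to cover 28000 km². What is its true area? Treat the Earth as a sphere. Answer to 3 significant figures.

For the equirectangular projection with φ₀ = 0 (plate carrée), h = 1 along meridians and k = sec φ along parallels.
Areal scale = h·k = 1 × sec φ; at 69.4°, h = 1.000, k = 2.842, so h·k = 2.842.
True area = apparent / (areal scale) = 28000 / 2.842 ≈ 9850 km².

9850 km²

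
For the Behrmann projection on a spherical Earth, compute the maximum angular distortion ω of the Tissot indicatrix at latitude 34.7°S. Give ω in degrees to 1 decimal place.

6.0°

The Behrmann projection is cylindrical equal-area with φ₀ = 30°. For cylindrical equal-area with standard parallel φ₀, h = cos φ / cos φ₀ and k = cos φ₀ / cos φ, so h·k = 1.
At 34.7°: h = 0.9493, k = 1.053; principal scales a = 1.053, b = 0.9493.
sin(ω/2) = (a − b)/(a + b) = 0.1040/2.003 = 0.05195, so ω = 2 arcsin(0.05195) ≈ 6.0°.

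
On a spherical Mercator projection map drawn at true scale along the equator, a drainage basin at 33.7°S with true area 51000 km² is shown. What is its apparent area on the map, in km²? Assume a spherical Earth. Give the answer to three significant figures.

73700 km²

The Mercator projection is conformal; its linear scale factor is the same in every direction and equals sec φ = 1/cos φ.
Areal scale = k² = sec²φ = 1/cos²(33.7°) = 1/0.8320² = 1.445.
Apparent area = 51000 × 1.445 ≈ 73700 km².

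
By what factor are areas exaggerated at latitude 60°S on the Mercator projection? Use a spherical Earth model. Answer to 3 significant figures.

4.00

The Mercator projection is conformal; its linear scale factor is the same in every direction and equals sec φ = 1/cos φ.
Areal scale = k² = sec²φ = 1/cos²(60°) = 1/0.5000² = 4.000.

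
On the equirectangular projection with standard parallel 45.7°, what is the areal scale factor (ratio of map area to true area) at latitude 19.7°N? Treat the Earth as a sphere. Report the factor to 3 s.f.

0.742

With standard parallel φ₀ = 45.7°, the equirectangular projection gives x = Rλ cos φ₀, y = Rφ, so h = 1 and k = cos 45.7° / cos φ.
Areal scale = h·k = 1 × cos φ₀ / cos φ; at 19.7°, h = 1.000, k = 0.7418, so h·k = 0.7418.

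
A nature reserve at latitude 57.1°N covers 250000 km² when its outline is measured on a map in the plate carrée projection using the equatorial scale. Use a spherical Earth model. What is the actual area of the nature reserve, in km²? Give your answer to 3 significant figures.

136000 km²

Plate carrée maps x = Rλ, y = Rφ. The meridian scale is h = 1 and the parallel scale is k = 1/cos φ = sec φ.
Areal scale = h·k = 1 × sec φ; at 57.1°, h = 1.000, k = 1.841, so h·k = 1.841.
True area = apparent / (areal scale) = 250000 / 1.841 ≈ 136000 km².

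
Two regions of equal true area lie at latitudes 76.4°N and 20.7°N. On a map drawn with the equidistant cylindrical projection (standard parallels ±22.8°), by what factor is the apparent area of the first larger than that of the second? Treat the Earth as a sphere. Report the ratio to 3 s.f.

In the equirectangular projection with standard parallel φ₀ = 22.8° (x = Rλ cos φ₀, y = Rφ), meridians are true-scale (h = 1) and the parallel scale is k = cos φ₀ / cos φ.
Areal scale at 76.4°: h·k = 1.000 × 3.920 = 3.920.
Areal scale at 20.7°: h·k = 1.000 × 0.9855 = 0.9855.
Ratio = 3.920/0.9855 ≈ 3.98.

3.98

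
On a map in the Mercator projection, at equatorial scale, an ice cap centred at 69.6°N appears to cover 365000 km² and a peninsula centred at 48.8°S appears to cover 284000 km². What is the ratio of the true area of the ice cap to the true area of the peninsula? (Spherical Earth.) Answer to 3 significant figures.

On Mercator the areal scale is sec²φ, so true area = apparent × cos²φ.
True area of ice cap: 365000 × cos²(69.6°) = 365000 × 0.1215 = 44350 km².
True area of peninsula: 284000 × cos²(48.8°) = 284000 × 0.4339 = 123200 km².
Ratio = 44350 / 123200 ≈ 0.360.

0.360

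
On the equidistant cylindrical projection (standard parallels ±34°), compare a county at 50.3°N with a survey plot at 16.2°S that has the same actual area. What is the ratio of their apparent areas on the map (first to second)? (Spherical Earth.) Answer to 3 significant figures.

1.50

With standard parallel φ₀ = 34°, the equirectangular projection gives x = Rλ cos φ₀, y = Rφ, so h = 1 and k = cos 34° / cos φ.
Areal scale at 50.3°: h·k = 1.000 × 1.298 = 1.298.
Areal scale at 16.2°: h·k = 1.000 × 0.8633 = 0.8633.
Ratio = 1.298/0.8633 ≈ 1.50.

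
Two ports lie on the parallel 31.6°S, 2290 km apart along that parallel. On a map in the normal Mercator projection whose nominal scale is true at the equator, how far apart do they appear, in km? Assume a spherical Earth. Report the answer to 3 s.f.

For Mercator, h = k = sec φ (a conformal cylindrical projection has a single point scale, 1/cos φ).
Along the parallel, k = sec 31.6° = 1/0.8517 = 1.174.
Map distance = 2290 × 1.174 ≈ 2690 km.

2690 km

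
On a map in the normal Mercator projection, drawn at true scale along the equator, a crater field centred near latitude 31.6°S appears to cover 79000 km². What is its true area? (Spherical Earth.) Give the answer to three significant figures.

57300 km²

For Mercator, h = k = sec φ (a conformal cylindrical projection has a single point scale, 1/cos φ).
Areal scale = k² = sec²φ = 1/cos²(31.6°) = 1/0.8517² = 1.378.
True area = apparent / (areal scale) = 79000 / 1.378 ≈ 57300 km².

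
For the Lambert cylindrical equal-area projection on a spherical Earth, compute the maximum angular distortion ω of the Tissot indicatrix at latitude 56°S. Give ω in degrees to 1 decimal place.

63.1°

The Lambert cylindrical equal-area projection is the cylindrical equal-area projection with its standard parallel at the equator (φ₀ = 0). A cylindrical equal-area projection with standard parallel φ₀ has meridian scale h = cos φ / cos φ₀ and parallel scale k = cos φ₀ / cos φ (so areas are preserved, h·k = 1).
At 56°: h = 0.5592, k = 1.788; principal scales a = 1.788, b = 0.5592.
sin(ω/2) = (a − b)/(a + b) = 1.229/2.347 = 0.5236, so ω = 2 arcsin(0.5236) ≈ 63.1°.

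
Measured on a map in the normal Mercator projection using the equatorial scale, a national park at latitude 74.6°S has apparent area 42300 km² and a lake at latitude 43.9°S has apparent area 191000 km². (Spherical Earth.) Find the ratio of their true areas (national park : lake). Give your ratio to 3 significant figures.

0.0301

Since Mercator area scale is 1/cos²φ, the true area equals the apparent area multiplied by cos²φ.
True area of national park: 42300 × cos²(74.6°) = 42300 × 0.07052 = 2983 km².
True area of lake: 191000 × cos²(43.9°) = 191000 × 0.5192 = 99170 km².
Ratio = 2983 / 99170 ≈ 0.0301.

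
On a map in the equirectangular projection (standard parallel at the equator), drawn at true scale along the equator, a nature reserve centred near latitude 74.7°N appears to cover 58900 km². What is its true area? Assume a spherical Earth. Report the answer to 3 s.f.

15500 km²

For the equirectangular projection with φ₀ = 0 (plate carrée), h = 1 along meridians and k = sec φ along parallels.
Areal scale = h·k = 1 × sec φ; at 74.7°, h = 1.000, k = 3.790, so h·k = 3.790.
True area = apparent / (areal scale) = 58900 / 3.790 ≈ 15500 km².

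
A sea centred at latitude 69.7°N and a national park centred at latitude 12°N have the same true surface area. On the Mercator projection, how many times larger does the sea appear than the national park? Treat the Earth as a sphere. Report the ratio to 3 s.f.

7.95

On Mercator, area is exaggerated by sec²φ = 1/cos²φ.
At 69.7°: sec²(69.7°) = 1/0.3469² = 8.308.
At 12°: sec²(12°) = 1/0.9781² = 1.045.
Ratio = 8.308/1.045 = cos²(12°)/cos²(69.7°) ≈ 7.95.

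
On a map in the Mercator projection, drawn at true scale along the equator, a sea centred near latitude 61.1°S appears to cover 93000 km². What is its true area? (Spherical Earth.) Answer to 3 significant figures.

21700 km²

For Mercator, h = k = sec φ (a conformal cylindrical projection has a single point scale, 1/cos φ).
Areal scale = k² = sec²φ = 1/cos²(61.1°) = 1/0.4833² = 4.282.
True area = apparent / (areal scale) = 93000 / 4.282 ≈ 21700 km².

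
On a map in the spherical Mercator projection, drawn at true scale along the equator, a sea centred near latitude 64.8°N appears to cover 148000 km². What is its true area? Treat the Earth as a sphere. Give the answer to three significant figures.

26800 km²

Mercator is conformal, so the point scale is isotropic: h = k = sec φ = 1/cos φ.
Areal scale = k² = sec²φ = 1/cos²(64.8°) = 1/0.4258² = 5.516.
True area = apparent / (areal scale) = 148000 / 5.516 ≈ 26800 km².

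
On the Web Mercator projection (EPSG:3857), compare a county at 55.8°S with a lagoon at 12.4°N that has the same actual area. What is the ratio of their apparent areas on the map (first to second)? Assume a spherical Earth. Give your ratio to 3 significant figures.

3.02

Mercator is conformal with k = sec φ, so areal scale = k² = sec²φ.
At 55.8°: sec²(55.8°) = 1/0.5621² = 3.165.
At 12.4°: sec²(12.4°) = 1/0.9767² = 1.048.
Ratio = 3.165/1.048 = cos²(12.4°)/cos²(55.8°) ≈ 3.02.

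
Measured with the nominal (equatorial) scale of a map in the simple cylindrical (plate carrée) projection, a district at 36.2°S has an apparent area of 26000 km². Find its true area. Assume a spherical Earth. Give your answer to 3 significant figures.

Plate carrée maps x = Rλ, y = Rφ. The meridian scale is h = 1 and the parallel scale is k = 1/cos φ = sec φ.
Areal scale = h·k = 1 × sec φ; at 36.2°, h = 1.000, k = 1.239, so h·k = 1.239.
True area = apparent / (areal scale) = 26000 / 1.239 ≈ 21000 km².

21000 km²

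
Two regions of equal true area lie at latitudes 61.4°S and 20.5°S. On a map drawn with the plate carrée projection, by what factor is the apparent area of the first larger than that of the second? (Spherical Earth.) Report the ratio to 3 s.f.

1.96

In the plate carrée (x = Rλ, y = Rφ), meridians are true-scale (h = 1) and parallels are stretched by k = sec φ.
Areal scale at 61.4°: h·k = 1.000 × 2.089 = 2.089.
Areal scale at 20.5°: h·k = 1.000 × 1.068 = 1.068.
Ratio = 2.089/1.068 ≈ 1.96.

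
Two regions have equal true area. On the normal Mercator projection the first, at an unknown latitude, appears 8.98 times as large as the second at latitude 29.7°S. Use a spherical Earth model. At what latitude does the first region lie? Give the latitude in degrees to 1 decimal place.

On Mercator, (apparent₁)/(apparent₂) = sec²φ₁ / sec²φ₂ when true areas are equal.
cos²φ₂ / cos²φ₁ = 8.98  ⇒  cos φ₁ = cos 29.7° / √8.98 = 0.8686/2.997 = 0.2899.
φ₁ = arccos(0.2899) ≈ 73.2°.

73.2°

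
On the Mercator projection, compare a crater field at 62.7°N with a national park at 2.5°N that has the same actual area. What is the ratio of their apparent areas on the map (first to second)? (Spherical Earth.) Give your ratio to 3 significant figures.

4.74

Mercator areal scale is sec²φ.
At 62.7°: sec²(62.7°) = 1/0.4586² = 4.754.
At 2.5°: sec²(2.5°) = 1/0.9990² = 1.002.
Ratio = 4.754/1.002 = cos²(2.5°)/cos²(62.7°) ≈ 4.74.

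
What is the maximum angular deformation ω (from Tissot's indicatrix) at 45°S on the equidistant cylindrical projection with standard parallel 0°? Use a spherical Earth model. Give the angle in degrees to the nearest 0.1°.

19.8°

For the equirectangular projection with φ₀ = 0 (plate carrée), h = 1 along meridians and k = sec φ along parallels.
At 45°: h = 1.000, k = 1.414; principal scales a = 1.414, b = 1.000.
sin(ω/2) = (a − b)/(a + b) = 0.4142/2.414 = 0.1716, so ω = 2 arcsin(0.1716) ≈ 19.8°.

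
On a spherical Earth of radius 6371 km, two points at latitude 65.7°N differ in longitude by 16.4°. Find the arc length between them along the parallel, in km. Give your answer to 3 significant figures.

Arc length along a parallel = R cos φ · Δλ (with Δλ in radians).
= 6371 × cos 65.7° × (16.4° × π/180) = 6371 × 0.4115 × 0.2862 ≈ 750 km.

750 km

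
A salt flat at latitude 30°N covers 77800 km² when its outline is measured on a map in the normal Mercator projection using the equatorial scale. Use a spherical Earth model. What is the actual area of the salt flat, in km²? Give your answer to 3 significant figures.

58400 km²

Mercator is conformal, so the point scale is isotropic: h = k = sec φ = 1/cos φ.
Areal scale = k² = sec²φ = 1/cos²(30°) = 1/0.8660² = 1.333.
True area = apparent / (areal scale) = 77800 / 1.333 ≈ 58400 km².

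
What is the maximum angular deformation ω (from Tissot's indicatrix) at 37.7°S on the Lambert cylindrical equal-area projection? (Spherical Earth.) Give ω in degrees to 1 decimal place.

26.6°

The Lambert cylindrical equal-area projection is the cylindrical equal-area projection with its standard parallel at the equator (φ₀ = 0). For cylindrical equal-area with standard parallel φ₀, h = cos φ / cos φ₀ and k = cos φ₀ / cos φ, so h·k = 1.
At 37.7°: h = 0.7912, k = 1.264; principal scales a = 1.264, b = 0.7912.
sin(ω/2) = (a − b)/(a + b) = 0.4726/2.055 = 0.2300, so ω = 2 arcsin(0.2300) ≈ 26.6°.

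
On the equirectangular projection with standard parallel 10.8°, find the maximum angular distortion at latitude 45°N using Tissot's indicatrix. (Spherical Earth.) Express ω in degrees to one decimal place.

18.7°

The equidistant cylindrical projection with φ₀ = 10.8° has h = 1 (meridians true) and k = cos φ₀ / cos φ along parallels.
At 45°: h = 1.000, k = 1.389; principal scales a = 1.389, b = 1.000.
sin(ω/2) = (a − b)/(a + b) = 0.3892/2.389 = 0.1629, so ω = 2 arcsin(0.1629) ≈ 18.7°.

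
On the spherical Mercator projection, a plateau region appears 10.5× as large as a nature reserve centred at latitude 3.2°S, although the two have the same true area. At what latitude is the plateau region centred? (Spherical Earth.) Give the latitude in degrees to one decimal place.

72.1°

On Mercator, (apparent₁)/(apparent₂) = sec²φ₁ / sec²φ₂ when true areas are equal.
cos²φ₂ / cos²φ₁ = 10.5  ⇒  cos φ₁ = cos 3.2° / √10.5 = 0.9984/3.240 = 0.3081.
φ₁ = arccos(0.3081) ≈ 72.1°.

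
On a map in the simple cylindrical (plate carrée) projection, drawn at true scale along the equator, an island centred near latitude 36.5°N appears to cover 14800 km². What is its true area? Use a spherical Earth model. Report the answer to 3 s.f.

11900 km²

Plate carrée maps x = Rλ, y = Rφ. The meridian scale is h = 1 and the parallel scale is k = 1/cos φ = sec φ.
Areal scale = h·k = 1 × sec φ; at 36.5°, h = 1.000, k = 1.244, so h·k = 1.244.
True area = apparent / (areal scale) = 14800 / 1.244 ≈ 11900 km².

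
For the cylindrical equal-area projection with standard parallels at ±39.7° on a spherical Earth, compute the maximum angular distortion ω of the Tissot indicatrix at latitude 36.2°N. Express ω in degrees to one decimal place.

5.5°

For cylindrical equal-area with standard parallel φ₀, h = cos φ / cos φ₀ and k = cos φ₀ / cos φ, so h·k = 1.
At 36.2°: h = 1.049, k = 0.9535; principal scales a = 1.049, b = 0.9535.
sin(ω/2) = (a − b)/(a + b) = 0.09536/2.002 = 0.04763, so ω = 2 arcsin(0.04763) ≈ 5.5°.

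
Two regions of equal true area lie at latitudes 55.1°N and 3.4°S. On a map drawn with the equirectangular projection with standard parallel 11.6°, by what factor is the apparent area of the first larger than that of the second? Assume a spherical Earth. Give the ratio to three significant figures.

1.74

In the equirectangular projection with standard parallel φ₀ = 11.6° (x = Rλ cos φ₀, y = Rφ), meridians are true-scale (h = 1) and the parallel scale is k = cos φ₀ / cos φ.
Areal scale at 55.1°: h·k = 1.000 × 1.712 = 1.712.
Areal scale at 3.4°: h·k = 1.000 × 0.9813 = 0.9813.
Ratio = 1.712/0.9813 ≈ 1.74.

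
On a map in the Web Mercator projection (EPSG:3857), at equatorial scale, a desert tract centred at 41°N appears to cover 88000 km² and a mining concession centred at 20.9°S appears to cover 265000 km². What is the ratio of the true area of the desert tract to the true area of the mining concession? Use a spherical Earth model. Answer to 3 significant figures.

On Mercator the areal scale is sec²φ, so true area = apparent × cos²φ.
True area of desert tract: 88000 × cos²(41°) = 88000 × 0.5696 = 50120 km².
True area of mining concession: 265000 × cos²(20.9°) = 265000 × 0.8727 = 231300 km².
Ratio = 50120 / 231300 ≈ 0.217.

0.217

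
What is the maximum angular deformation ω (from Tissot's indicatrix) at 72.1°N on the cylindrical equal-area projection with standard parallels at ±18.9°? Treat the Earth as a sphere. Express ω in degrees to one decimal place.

For cylindrical equal-area with standard parallel φ₀, h = cos φ / cos φ₀ and k = cos φ₀ / cos φ, so h·k = 1.
At 72.1°: h = 0.3249, k = 3.078; principal scales a = 3.078, b = 0.3249.
sin(ω/2) = (a − b)/(a + b) = 2.753/3.403 = 0.8091, so ω = 2 arcsin(0.8091) ≈ 108.0°.

108.0°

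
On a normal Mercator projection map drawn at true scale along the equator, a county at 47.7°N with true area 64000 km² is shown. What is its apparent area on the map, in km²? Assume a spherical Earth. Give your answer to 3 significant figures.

141000 km²

The Mercator projection is conformal; its linear scale factor is the same in every direction and equals sec φ = 1/cos φ.
Areal scale = k² = sec²φ = 1/cos²(47.7°) = 1/0.6730² = 2.208.
Apparent area = 64000 × 2.208 ≈ 141000 km².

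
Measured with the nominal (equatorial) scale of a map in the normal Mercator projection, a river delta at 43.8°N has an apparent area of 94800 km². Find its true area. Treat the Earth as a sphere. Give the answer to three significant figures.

49400 km²

Mercator is conformal, so the point scale is isotropic: h = k = sec φ = 1/cos φ.
Areal scale = k² = sec²φ = 1/cos²(43.8°) = 1/0.7218² = 1.920.
True area = apparent / (areal scale) = 94800 / 1.920 ≈ 49400 km².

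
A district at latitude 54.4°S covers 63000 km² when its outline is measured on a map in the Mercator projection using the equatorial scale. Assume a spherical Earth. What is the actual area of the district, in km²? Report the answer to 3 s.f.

The Mercator projection is conformal; its linear scale factor is the same in every direction and equals sec φ = 1/cos φ.
Areal scale = k² = sec²φ = 1/cos²(54.4°) = 1/0.5821² = 2.951.
True area = apparent / (areal scale) = 63000 / 2.951 ≈ 21300 km².

21300 km²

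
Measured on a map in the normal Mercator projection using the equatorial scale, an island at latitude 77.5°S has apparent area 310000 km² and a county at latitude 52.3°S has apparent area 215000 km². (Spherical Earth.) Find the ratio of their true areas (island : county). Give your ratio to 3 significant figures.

0.181

On Mercator the areal scale is sec²φ, so true area = apparent × cos²φ.
True area of island: 310000 × cos²(77.5°) = 310000 × 0.04685 = 14520 km².
True area of county: 215000 × cos²(52.3°) = 215000 × 0.3740 = 80400 km².
Ratio = 14520 / 80400 ≈ 0.181.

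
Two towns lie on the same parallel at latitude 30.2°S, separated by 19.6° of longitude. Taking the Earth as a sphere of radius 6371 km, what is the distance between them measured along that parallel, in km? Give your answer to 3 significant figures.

1880 km

Arc length along a parallel = R cos φ · Δλ (with Δλ in radians).
= 6371 × cos 30.2° × (19.6° × π/180) = 6371 × 0.8643 × 0.3421 ≈ 1880 km.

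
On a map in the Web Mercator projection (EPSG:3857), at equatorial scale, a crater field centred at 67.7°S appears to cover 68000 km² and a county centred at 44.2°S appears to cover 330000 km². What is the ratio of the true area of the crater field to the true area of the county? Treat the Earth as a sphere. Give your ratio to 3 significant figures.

Since Mercator area scale is 1/cos²φ, the true area equals the apparent area multiplied by cos²φ.
True area of crater field: 68000 × cos²(67.7°) = 68000 × 0.1440 = 9791 km².
True area of county: 330000 × cos²(44.2°) = 330000 × 0.5140 = 169600 km².
Ratio = 9791 / 169600 ≈ 0.0577.

0.0577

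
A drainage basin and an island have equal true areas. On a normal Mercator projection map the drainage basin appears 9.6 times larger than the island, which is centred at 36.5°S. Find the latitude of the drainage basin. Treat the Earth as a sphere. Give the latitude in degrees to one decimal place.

Mercator areal scale is sec²φ, so apparent-area ratio = sec²φ₁ / sec²φ₂ = cos²φ₂ / cos²φ₁.
cos²φ₂ / cos²φ₁ = 9.6  ⇒  cos φ₁ = cos 36.5° / √9.6 = 0.8039/3.098 = 0.2594.
φ₁ = arccos(0.2594) ≈ 75.0°.

75.0°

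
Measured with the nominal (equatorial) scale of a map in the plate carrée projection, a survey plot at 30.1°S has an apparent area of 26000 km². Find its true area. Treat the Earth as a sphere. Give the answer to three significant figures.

In the plate carrée (x = Rλ, y = Rφ), meridians are true-scale (h = 1) and parallels are stretched by k = sec φ.
Areal scale = h·k = 1 × sec φ; at 30.1°, h = 1.000, k = 1.156, so h·k = 1.156.
True area = apparent / (areal scale) = 26000 / 1.156 ≈ 22500 km².

22500 km²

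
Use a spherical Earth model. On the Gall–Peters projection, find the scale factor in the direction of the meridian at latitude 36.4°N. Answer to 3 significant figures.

Gall–Peters is a cylindrical equal-area projection with standard parallels at ±45°. Cylindrical equal-area (φ₀ = 45°): h = cos φ / cos 45° along meridians, k = cos 45° / cos φ along parallels; h·k = 1.
h = cos 36.4° / cos 45° = 0.8049/0.7071 = 1.138.

1.14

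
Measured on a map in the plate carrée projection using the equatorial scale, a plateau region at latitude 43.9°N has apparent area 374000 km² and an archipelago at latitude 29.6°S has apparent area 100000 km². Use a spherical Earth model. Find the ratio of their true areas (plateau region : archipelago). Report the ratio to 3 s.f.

3.10

On the plate carrée, areal scale = h·k = 1 × sec φ, so true area = apparent × cos φ.
True area of plateau region: 374000 × cos(43.9°) = 374000 × 0.7206 = 269500 km².
True area of archipelago: 100000 × cos(29.6°) = 100000 × 0.8695 = 86950 km².
Ratio = 269500 / 86950 ≈ 3.10.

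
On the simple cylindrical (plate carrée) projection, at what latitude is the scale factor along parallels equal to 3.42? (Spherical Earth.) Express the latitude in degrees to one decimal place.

73.0°

Plate carrée: h = 1, k = sec φ along parallels.
sec φ = 3.42  ⇒  cos φ = 0.2924  ⇒  φ ≈ 73.0°.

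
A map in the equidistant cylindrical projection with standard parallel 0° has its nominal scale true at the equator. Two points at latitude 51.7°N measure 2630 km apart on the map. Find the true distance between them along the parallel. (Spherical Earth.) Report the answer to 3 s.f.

1630 km

For the equirectangular projection with φ₀ = 0 (plate carrée), h = 1 along meridians and k = sec φ along parallels.
Along the parallel at 51.7°, map distances are exaggerated by k = sec 51.7° = 1.613.
True distance = 2630 / 1.613 = 2630 × cos 51.7° ≈ 1630 km.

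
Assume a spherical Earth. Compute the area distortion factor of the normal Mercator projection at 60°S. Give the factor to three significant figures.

For Mercator, h = k = sec φ (a conformal cylindrical projection has a single point scale, 1/cos φ).
Areal scale = k² = sec²φ = 1/cos²(60°) = 1/0.5000² = 4.000.

4.00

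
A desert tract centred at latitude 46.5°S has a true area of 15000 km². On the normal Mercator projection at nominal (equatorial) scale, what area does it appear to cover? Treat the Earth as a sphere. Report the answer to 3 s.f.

Mercator is conformal, so the point scale is isotropic: h = k = sec φ = 1/cos φ.
Areal scale = k² = sec²φ = 1/cos²(46.5°) = 1/0.6884² = 2.110.
Apparent area = 15000 × 2.110 ≈ 31700 km².

31700 km²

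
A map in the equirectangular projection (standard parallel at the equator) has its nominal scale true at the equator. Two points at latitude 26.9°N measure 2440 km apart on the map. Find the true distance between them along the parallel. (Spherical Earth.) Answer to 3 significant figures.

In the plate carrée (x = Rλ, y = Rφ), meridians are true-scale (h = 1) and parallels are stretched by k = sec φ.
Along the parallel at 26.9°, map distances are exaggerated by k = sec 26.9° = 1.121.
True distance = 2440 / 1.121 = 2440 × cos 26.9° ≈ 2180 km.

2180 km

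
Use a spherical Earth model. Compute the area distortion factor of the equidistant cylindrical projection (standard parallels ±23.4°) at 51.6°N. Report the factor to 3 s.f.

In the equirectangular projection with standard parallel φ₀ = 23.4° (x = Rλ cos φ₀, y = Rφ), meridians are true-scale (h = 1) and the parallel scale is k = cos φ₀ / cos φ.
Areal scale = h·k = 1 × cos φ₀ / cos φ; at 51.6°, h = 1.000, k = 1.478, so h·k = 1.478.

1.48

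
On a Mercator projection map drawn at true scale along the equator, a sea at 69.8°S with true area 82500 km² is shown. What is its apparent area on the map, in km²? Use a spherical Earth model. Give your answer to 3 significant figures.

692000 km²

Mercator is conformal, so the point scale is isotropic: h = k = sec φ = 1/cos φ.
Areal scale = k² = sec²φ = 1/cos²(69.8°) = 1/0.3453² = 8.387.
Apparent area = 82500 × 8.387 ≈ 692000 km².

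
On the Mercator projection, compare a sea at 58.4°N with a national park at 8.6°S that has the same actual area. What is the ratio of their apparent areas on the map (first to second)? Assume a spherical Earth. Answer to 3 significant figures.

3.56

On Mercator, area is exaggerated by sec²φ = 1/cos²φ.
At 58.4°: sec²(58.4°) = 1/0.5240² = 3.642.
At 8.6°: sec²(8.6°) = 1/0.9888² = 1.023.
Ratio = 3.642/1.023 = cos²(8.6°)/cos²(58.4°) ≈ 3.56.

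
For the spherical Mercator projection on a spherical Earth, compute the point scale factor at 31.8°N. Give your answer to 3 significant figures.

The Mercator projection is conformal; its linear scale factor is the same in every direction and equals sec φ = 1/cos φ.
k = 1/cos 31.8° = 1/0.8499 = 1.177.

1.18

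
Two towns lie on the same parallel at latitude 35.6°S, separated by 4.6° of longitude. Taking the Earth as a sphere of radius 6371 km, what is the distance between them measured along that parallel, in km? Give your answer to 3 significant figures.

Arc length along a parallel = R cos φ · Δλ (with Δλ in radians).
= 6371 × cos 35.6° × (4.6° × π/180) = 6371 × 0.8131 × 0.08029 ≈ 416 km.

416 km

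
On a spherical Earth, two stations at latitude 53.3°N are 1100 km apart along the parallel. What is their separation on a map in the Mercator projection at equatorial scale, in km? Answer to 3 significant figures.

1840 km

The Mercator projection is conformal; its linear scale factor is the same in every direction and equals sec φ = 1/cos φ.
Along the parallel, k = sec 53.3° = 1/0.5976 = 1.673.
Map distance = 1100 × 1.673 ≈ 1840 km.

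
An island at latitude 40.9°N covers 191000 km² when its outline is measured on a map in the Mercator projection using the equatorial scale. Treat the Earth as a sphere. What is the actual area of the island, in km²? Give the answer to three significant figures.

For Mercator, h = k = sec φ (a conformal cylindrical projection has a single point scale, 1/cos φ).
Areal scale = k² = sec²φ = 1/cos²(40.9°) = 1/0.7559² = 1.750.
True area = apparent / (areal scale) = 191000 / 1.750 ≈ 109000 km².

109000 km²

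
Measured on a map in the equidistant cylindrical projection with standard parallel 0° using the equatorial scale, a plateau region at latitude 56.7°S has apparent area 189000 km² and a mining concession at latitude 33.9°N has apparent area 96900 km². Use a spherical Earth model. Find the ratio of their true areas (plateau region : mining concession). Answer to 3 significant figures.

1.29

On the plate carrée, areal scale = h·k = 1 × sec φ, so true area = apparent × cos φ.
True area of plateau region: 189000 × cos(56.7°) = 189000 × 0.5490 = 103800 km².
True area of mining concession: 96900 × cos(33.9°) = 96900 × 0.8300 = 80430 km².
Ratio = 103800 / 80430 ≈ 1.29.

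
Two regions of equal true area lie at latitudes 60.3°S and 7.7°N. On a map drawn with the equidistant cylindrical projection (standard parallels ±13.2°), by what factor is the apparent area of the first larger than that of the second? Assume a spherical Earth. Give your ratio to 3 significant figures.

In the equirectangular projection with standard parallel φ₀ = 13.2° (x = Rλ cos φ₀, y = Rφ), meridians are true-scale (h = 1) and the parallel scale is k = cos φ₀ / cos φ.
Areal scale at 60.3°: h·k = 1.000 × 1.965 = 1.965.
Areal scale at 7.7°: h·k = 1.000 × 0.9824 = 0.9824.
Ratio = 1.965/0.9824 ≈ 2.00.

2.00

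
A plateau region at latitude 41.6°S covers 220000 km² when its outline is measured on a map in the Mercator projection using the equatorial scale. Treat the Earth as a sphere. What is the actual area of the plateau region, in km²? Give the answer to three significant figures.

The Mercator projection is conformal; its linear scale factor is the same in every direction and equals sec φ = 1/cos φ.
Areal scale = k² = sec²φ = 1/cos²(41.6°) = 1/0.7478² = 1.788.
True area = apparent / (areal scale) = 220000 / 1.788 ≈ 123000 km².

123000 km²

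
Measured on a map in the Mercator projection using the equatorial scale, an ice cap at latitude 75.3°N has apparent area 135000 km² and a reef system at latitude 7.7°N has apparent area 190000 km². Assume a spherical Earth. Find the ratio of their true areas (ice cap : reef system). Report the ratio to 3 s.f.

On Mercator the areal scale is sec²φ, so true area = apparent × cos²φ.
True area of ice cap: 135000 × cos²(75.3°) = 135000 × 0.06439 = 8693 km².
True area of reef system: 190000 × cos²(7.7°) = 190000 × 0.9820 = 186600 km².
Ratio = 8693 / 186600 ≈ 0.0466.

0.0466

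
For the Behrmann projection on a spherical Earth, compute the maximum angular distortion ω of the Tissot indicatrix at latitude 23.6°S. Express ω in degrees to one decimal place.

Behrmann is a cylindrical equal-area projection with standard parallels at ±30°. A cylindrical equal-area projection with standard parallel φ₀ has meridian scale h = cos φ / cos φ₀ and parallel scale k = cos φ₀ / cos φ (so areas are preserved, h·k = 1).
At 23.6°: h = 1.058, k = 0.9451; principal scales a = 1.058, b = 0.9451.
sin(ω/2) = (a − b)/(a + b) = 0.1131/2.003 = 0.05644, so ω = 2 arcsin(0.05644) ≈ 6.5°.

6.5°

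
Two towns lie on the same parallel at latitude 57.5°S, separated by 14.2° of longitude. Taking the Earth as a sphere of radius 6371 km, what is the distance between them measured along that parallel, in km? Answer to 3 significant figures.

848 km

Arc length along a parallel = R cos φ · Δλ (with Δλ in radians).
= 6371 × cos 57.5° × (14.2° × π/180) = 6371 × 0.5373 × 0.2478 ≈ 848 km.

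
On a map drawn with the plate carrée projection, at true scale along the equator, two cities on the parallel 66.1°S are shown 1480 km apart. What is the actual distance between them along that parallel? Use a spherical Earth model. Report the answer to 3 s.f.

600 km

In the plate carrée (x = Rλ, y = Rφ), meridians are true-scale (h = 1) and parallels are stretched by k = sec φ.
Along the parallel at 66.1°, map distances are exaggerated by k = sec 66.1° = 2.468.
True distance = 1480 / 2.468 = 1480 × cos 66.1° ≈ 600 km.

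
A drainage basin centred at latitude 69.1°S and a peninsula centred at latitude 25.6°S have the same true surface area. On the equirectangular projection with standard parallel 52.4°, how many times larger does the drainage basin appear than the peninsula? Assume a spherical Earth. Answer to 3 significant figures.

2.53

The equidistant cylindrical projection with φ₀ = 52.4° has h = 1 (meridians true) and k = cos φ₀ / cos φ along parallels.
Areal scale at 69.1°: h·k = 1.000 × 1.710 = 1.710.
Areal scale at 25.6°: h·k = 1.000 × 0.6766 = 0.6766.
Ratio = 1.710/0.6766 ≈ 2.53.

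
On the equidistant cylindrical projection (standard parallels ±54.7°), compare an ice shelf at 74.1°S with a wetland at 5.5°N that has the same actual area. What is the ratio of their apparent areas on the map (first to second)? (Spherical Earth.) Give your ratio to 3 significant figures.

The equidistant cylindrical projection with φ₀ = 54.7° has h = 1 (meridians true) and k = cos φ₀ / cos φ along parallels.
Areal scale at 74.1°: h·k = 1.000 × 2.109 = 2.109.
Areal scale at 5.5°: h·k = 1.000 × 0.5805 = 0.5805.
Ratio = 2.109/0.5805 ≈ 3.63.

3.63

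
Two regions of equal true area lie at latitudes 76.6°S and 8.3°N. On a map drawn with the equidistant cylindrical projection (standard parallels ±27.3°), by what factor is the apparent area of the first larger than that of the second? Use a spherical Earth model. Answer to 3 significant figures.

With standard parallel φ₀ = 27.3°, the equirectangular projection gives x = Rλ cos φ₀, y = Rφ, so h = 1 and k = cos 27.3° / cos φ.
Areal scale at 76.6°: h·k = 1.000 × 3.834 = 3.834.
Areal scale at 8.3°: h·k = 1.000 × 0.8980 = 0.8980.
Ratio = 3.834/0.8980 ≈ 4.27.

4.27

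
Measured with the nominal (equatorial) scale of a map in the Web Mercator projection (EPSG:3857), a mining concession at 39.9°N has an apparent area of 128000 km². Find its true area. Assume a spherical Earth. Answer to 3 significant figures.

75300 km²

The Mercator projection is conformal; its linear scale factor is the same in every direction and equals sec φ = 1/cos φ.
Areal scale = k² = sec²φ = 1/cos²(39.9°) = 1/0.7672² = 1.699.
True area = apparent / (areal scale) = 128000 / 1.699 ≈ 75300 km².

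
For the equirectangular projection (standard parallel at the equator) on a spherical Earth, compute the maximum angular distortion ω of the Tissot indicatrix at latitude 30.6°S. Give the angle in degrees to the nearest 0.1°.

8.6°

Plate carrée maps x = Rλ, y = Rφ. The meridian scale is h = 1 and the parallel scale is k = 1/cos φ = sec φ.
At 30.6°: h = 1.000, k = 1.162; principal scales a = 1.162, b = 1.000.
sin(ω/2) = (a − b)/(a + b) = 0.1618/2.162 = 0.07484, so ω = 2 arcsin(0.07484) ≈ 8.6°.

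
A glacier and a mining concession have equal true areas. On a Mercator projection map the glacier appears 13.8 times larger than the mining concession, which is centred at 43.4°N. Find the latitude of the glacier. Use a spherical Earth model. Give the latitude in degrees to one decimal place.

For equal true areas on Mercator, apparent areas scale as sec²φ, so the ratio is cos²φ₂ / cos²φ₁.
cos²φ₂ / cos²φ₁ = 13.8  ⇒  cos φ₁ = cos 43.4° / √13.8 = 0.7266/3.715 = 0.1956.
φ₁ = arccos(0.1956) ≈ 78.7°.

78.7°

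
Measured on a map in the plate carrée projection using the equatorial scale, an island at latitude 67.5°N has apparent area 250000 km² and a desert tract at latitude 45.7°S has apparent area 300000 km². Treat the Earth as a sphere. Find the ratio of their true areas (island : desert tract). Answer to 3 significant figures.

0.457

Plate carrée has h = 1 and k = sec φ, giving areal scale sec φ; true area = (apparent area) · cos φ.
True area of island: 250000 × cos(67.5°) = 250000 × 0.3827 = 95670 km².
True area of desert tract: 300000 × cos(45.7°) = 300000 × 0.6984 = 209500 km².
Ratio = 95670 / 209500 ≈ 0.457.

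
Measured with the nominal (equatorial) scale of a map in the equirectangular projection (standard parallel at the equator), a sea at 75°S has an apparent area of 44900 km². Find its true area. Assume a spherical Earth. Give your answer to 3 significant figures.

11600 km²

For the equirectangular projection with φ₀ = 0 (plate carrée), h = 1 along meridians and k = sec φ along parallels.
Areal scale = h·k = 1 × sec φ; at 75°, h = 1.000, k = 3.864, so h·k = 3.864.
True area = apparent / (areal scale) = 44900 / 3.864 ≈ 11600 km².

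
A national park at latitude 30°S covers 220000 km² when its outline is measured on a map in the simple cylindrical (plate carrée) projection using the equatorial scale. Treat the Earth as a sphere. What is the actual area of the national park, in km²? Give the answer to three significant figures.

191000 km²

For the equirectangular projection with φ₀ = 0 (plate carrée), h = 1 along meridians and k = sec φ along parallels.
Areal scale = h·k = 1 × sec φ; at 30°, h = 1.000, k = 1.155, so h·k = 1.155.
True area = apparent / (areal scale) = 220000 / 1.155 ≈ 191000 km².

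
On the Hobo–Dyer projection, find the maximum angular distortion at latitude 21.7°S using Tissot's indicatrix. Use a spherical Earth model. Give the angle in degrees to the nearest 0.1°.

18.0°

The Hobo–Dyer projection is cylindrical equal-area with φ₀ = 37.5°. A cylindrical equal-area projection with standard parallel φ₀ has meridian scale h = cos φ / cos φ₀ and parallel scale k = cos φ₀ / cos φ (so areas are preserved, h·k = 1).
At 21.7°: h = 1.171, k = 0.8539; principal scales a = 1.171, b = 0.8539.
sin(ω/2) = (a − b)/(a + b) = 0.3173/2.025 = 0.1567, so ω = 2 arcsin(0.1567) ≈ 18.0°.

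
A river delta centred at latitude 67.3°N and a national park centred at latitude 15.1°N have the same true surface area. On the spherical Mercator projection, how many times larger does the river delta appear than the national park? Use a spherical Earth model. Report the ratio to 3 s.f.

6.26

Mercator areal scale is sec²φ.
At 67.3°: sec²(67.3°) = 1/0.3859² = 6.715.
At 15.1°: sec²(15.1°) = 1/0.9655² = 1.073.
Ratio = 6.715/1.073 = cos²(15.1°)/cos²(67.3°) ≈ 6.26.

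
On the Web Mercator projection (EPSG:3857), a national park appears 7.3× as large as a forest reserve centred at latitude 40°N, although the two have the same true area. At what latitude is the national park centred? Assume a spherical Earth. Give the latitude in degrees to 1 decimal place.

73.5°

For equal true areas on Mercator, apparent areas scale as sec²φ, so the ratio is cos²φ₂ / cos²φ₁.
cos²φ₂ / cos²φ₁ = 7.3  ⇒  cos φ₁ = cos 40° / √7.3 = 0.7660/2.702 = 0.2835.
φ₁ = arccos(0.2835) ≈ 73.5°.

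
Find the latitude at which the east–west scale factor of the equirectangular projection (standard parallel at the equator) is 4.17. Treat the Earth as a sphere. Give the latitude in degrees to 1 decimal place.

Plate carrée: h = 1, k = sec φ along parallels.
sec φ = 4.17  ⇒  cos φ = 0.2398  ⇒  φ ≈ 76.1°.

76.1°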